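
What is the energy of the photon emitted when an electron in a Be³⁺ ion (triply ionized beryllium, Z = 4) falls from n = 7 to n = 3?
19.745 eV

The energy levels are E_n = -13.6057 Z² eV / n².

Energy at n = 7: E_7 = -13.6057 × 4² / 7² = -4.442678 eV
Energy at n = 3: E_3 = -13.6057 × 4² / 3² = -24.187911 eV

For emission (electron falling to lower state), the photon energy is:
E_photon = E_7 - E_3 = |-4.442678 - (-24.187911)|
E_photon = 19.745 eV

This energy is carried away by the emitted photon.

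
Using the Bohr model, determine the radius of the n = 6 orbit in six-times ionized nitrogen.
0.27215 nm (or 2.72148 Å)

The Bohr radius formula is:
r_n = n² a₀ / Z

where a₀ = 0.05291772 nm is the Bohr radius.

For N⁶⁺ (Z = 7) at n = 6:
r_6 = 6² × 0.05291772 nm / 7
r_6 = 36 × 0.05291772 nm / 7
r_6 = 1.905038 nm / 7
r_6 = 0.27215 nm

The electron orbits at approximately 0.27215 nm from the nucleus.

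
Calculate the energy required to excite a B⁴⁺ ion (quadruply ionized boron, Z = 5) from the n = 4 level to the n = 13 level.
19.25 eV

The energy levels of a hydrogen-like atom are E_n = -13.6057 Z² eV / n².

Energy at n = 4: E_4 = -13.6057 × 5² / 4² = -21.25891 eV
Energy at n = 13: E_13 = -13.6057 × 5² / 13² = -2.01268 eV

The excitation energy is the difference:
ΔE = E_13 - E_4
ΔE = -2.01268 - (-21.25891)
ΔE = 19.25 eV

Since this is positive, energy must be absorbed (photon absorption).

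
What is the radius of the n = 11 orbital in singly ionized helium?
3.20152 nm (or 32.01522 Å)

The Bohr radius formula is:
r_n = n² a₀ / Z

where a₀ = 0.05291772 nm is the Bohr radius.

For He⁺ (Z = 2) at n = 11:
r_11 = 11² × 0.05291772 nm / 2
r_11 = 121 × 0.05291772 nm / 2
r_11 = 6.403044 nm / 2
r_11 = 3.20152 nm

The electron orbits at approximately 3.20152 nm from the nucleus.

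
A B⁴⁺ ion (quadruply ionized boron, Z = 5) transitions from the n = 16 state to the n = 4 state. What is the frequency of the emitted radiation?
4.8191e+15 Hz

First, find the transition energy:
E_16 = -13.6057 × 5² / 16² = -1.328682 eV
E_4 = -13.6057 × 5² / 4² = -21.258906 eV
|ΔE| = |E_4 - E_16| = 19.930224 eV

Convert to Joules: E = 19.930224 eV × (1.602177 × 10⁻¹⁹ J/eV) = 3.193175e-18 J

Using E = hf:
f = E/h = 3.193175e-18 J / (6.62607 × 10⁻³⁴ J·s)
f = 4.8191e+15 Hz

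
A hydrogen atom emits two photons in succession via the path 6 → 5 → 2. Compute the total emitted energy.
3.023489 eV

The energy levels of hydrogen are E_n = -13.6057 / n² eV.

First transition (6 → 5):
ΔE₁ = |E_5 - E_6|
ΔE₁ = |-0.544228000000 - (-0.377936111111)| = 0.166291889 eV

Second transition (5 → 2):
ΔE₂ = |E_2 - E_5|
ΔE₂ = |-3.401425000000 - (-0.544228000000)| = 2.857197000 eV

Total energy released:
E_total = ΔE₁ + ΔE₂ = 0.166291889 + 2.857197000 = 3.023489 eV

Note: This equals the direct transition 6 → 2: 3.023489 eV ✓
Energy is conserved regardless of the path taken.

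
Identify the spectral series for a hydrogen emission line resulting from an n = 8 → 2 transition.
Balmer series

The spectral series in hydrogen are named based on the final (lower) energy level:
- Lyman series: n_final = 1 (ultraviolet)
- Balmer series: n_final = 2 (visible/near-UV)
- Paschen series: n_final = 3 (infrared)
- Brackett series: n_final = 4 (infrared)
- Pfund series: n_final = 5 (far infrared)

Since this transition ends at n = 2, it belongs to the Balmer series.

For reference, this 8 → 2 line has photon energy
ΔE = 13.6057 eV × (1/2² - 1/8²) = 3.18883594 eV,
corresponding to wavelength λ = hc/ΔE = 1239.84 eV·nm / 3.18883594 eV = 388.8065 nm in the visible/near-UV region.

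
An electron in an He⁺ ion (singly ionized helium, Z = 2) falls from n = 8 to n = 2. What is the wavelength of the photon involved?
97.20161 nm

First, find the transition energy using E_n = -13.6057 Z² / n² eV:
E_8 = -13.6057 × 2² / 8² = -0.8503563 eV
E_2 = -13.6057 × 2² / 2² = -13.6057000 eV

Photon energy: |ΔE| = |E_2 - E_8| = 12.7553437 eV

Convert to wavelength using E = hc/λ with hc = 1239.84 eV·nm:
λ = hc/E = 1239.84 eV·nm / 12.7553437 eV
λ = 97.20161 nm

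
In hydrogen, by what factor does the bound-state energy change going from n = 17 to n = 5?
11.56000

Using E_n = -13.6057 Z² / n² eV with Z = 1:

E_5 = -13.6057 / 5² = -13.6057 / 25 = -0.54422800000 eV
E_17 = -13.6057 / 17² = -13.6057 / 289 = -0.04707854671 eV

The ratio is:
E_5/E_17 = (-0.54422800000) / (-0.04707854671)
E_5/E_17 = (-13.6057/25) / (-13.6057/289)
E_5/E_17 = 289/25
E_5/E_17 = 11.56000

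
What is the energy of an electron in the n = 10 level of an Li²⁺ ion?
-1.225 eV

For hydrogen-like ions, the energy levels scale with Z²:
E_n = -13.6057 Z² / n² eV

For Li²⁺ (Z = 3) at n = 10:
E_10 = -13.6057 × 3² / 10²
E_10 = -13.6057 × 9 / 100
E_10 = -122.4513 / 100
E_10 = -1.225 eV

The energy is 9 times more negative than hydrogen at the same n due to the stronger nuclear charge.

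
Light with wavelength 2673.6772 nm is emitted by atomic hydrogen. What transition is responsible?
n = 13 → n = 5

First, find the photon energy from the wavelength (hc = 1239.84 eV·nm):
E = hc/λ = 1239.84 eV·nm / 2673.6772 nm = 0.46372090 eV

The energy levels of hydrogen satisfy E_n = -13.6057 / n² eV, so an emission n_i → n_f releases
ΔE = 13.6057 × (1/n_f² − 1/n_i²) eV.

Setting ΔE equal to the photon energy:
1/n_f² − 1/n_i² = 0.46372090 / 13.6057 = 0.034082840

Since 1/n_i² must be positive, we need 1/n_f² > 0.034082840, i.e. n_f ≤ 5. For each allowed n_f, solve n_i = (1/n_f² − 0.034082840)^(−1/2) and check whether it is a whole number:
  n_f = 1: 1/n_i² = 1.000000000 − 0.034082840 = 0.965917160 → n_i = 1.017  (not an integer) ✗
  n_f = 2: 1/n_i² = 0.250000000 − 0.034082840 = 0.215917160 → n_i = 2.152  (not an integer) ✗
  n_f = 3: 1/n_i² = 0.111111111 − 0.034082840 = 0.077028271 → n_i = 3.603  (not an integer) ✗
  n_f = 4: 1/n_i² = 0.062500000 − 0.034082840 = 0.028417160 → n_i = 5.932  (not an integer) ✗
  n_f = 5: 1/n_i² = 0.040000000 − 0.034082840 = 0.005917160 → n_i = 13.000  → integer, n_i = 13 ✓

Only n_f = 5 gives an integer upper level, n_i = 13.

The transition is from n = 13 to n = 5 (emission).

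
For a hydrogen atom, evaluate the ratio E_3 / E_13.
18.77778

Using E_n = -13.6057 Z² / n² eV with Z = 1:

E_3 = -13.6057 / 3² = -13.6057 / 9 = -1.51174444444 eV
E_13 = -13.6057 / 13² = -13.6057 / 169 = -0.08050710059 eV

The ratio is:
E_3/E_13 = (-1.51174444444) / (-0.08050710059)
E_3/E_13 = (-13.6057/9) / (-13.6057/169)
E_3/E_13 = 169/9
E_3/E_13 = 18.77778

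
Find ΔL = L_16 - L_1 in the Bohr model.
1.58e-33 J·s (or 15ℏ)

In the Bohr model, L_n = nℏ where ℏ = 1.0546e-34 J·s.

L_16 = 16ℏ = 1.6874e-33 J·s
L_1 = 1ℏ = 1.0546e-34 J·s

ΔL = L_16 - L_1 = (16 - 1)ℏ = 15ℏ
ΔL = 15 × 1.0546e-34 J·s = 1.58e-33 J·s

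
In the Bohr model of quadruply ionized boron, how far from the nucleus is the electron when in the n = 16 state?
2.70939 nm (or 27.09387 Å)

The Bohr radius formula is:
r_n = n² a₀ / Z

where a₀ = 0.05291772 nm is the Bohr radius.

For B⁴⁺ (Z = 5) at n = 16:
r_16 = 16² × 0.05291772 nm / 5
r_16 = 256 × 0.05291772 nm / 5
r_16 = 13.546936 nm / 5
r_16 = 2.70939 nm

The electron orbits at approximately 2.70939 nm from the nucleus.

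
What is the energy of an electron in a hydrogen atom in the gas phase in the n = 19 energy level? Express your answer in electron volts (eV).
-0.037689 eV

The energy levels of a hydrogen-like atom are given by:
E_n = -13.6057 eV / n²

For n = 19:
E_19 = -13.6057 eV / 19²
E_19 = -13.6057 eV / 361
E_19 = -0.037689 eV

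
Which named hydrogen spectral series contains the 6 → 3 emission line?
Paschen series

The spectral series in hydrogen are named based on the final (lower) energy level:
- Lyman series: n_final = 1 (ultraviolet)
- Balmer series: n_final = 2 (visible/near-UV)
- Paschen series: n_final = 3 (infrared)
- Brackett series: n_final = 4 (infrared)
- Pfund series: n_final = 5 (far infrared)

Since this transition ends at n = 3, it belongs to the Paschen series.

For reference, this 6 → 3 line has photon energy
ΔE = 13.6057 eV × (1/3² - 1/6²) = 1.13380833 eV,
corresponding to wavelength λ = hc/ΔE = 1239.84 eV·nm / 1.13380833 eV = 1093.518 nm in the infrared region.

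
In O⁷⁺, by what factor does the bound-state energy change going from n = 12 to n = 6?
4.0000

Using E_n = -13.6057 Z² / n² eV with Z = 8:

E_6 = -13.6057 × 8² / 6² = -870.7648 / 36 = -24.1879111111 eV
E_12 = -13.6057 × 8² / 12² = -870.7648 / 144 = -6.0469777778 eV

The ratio is:
E_6/E_12 = (-24.1879111111) / (-6.0469777778)
E_6/E_12 = (-870.7648/36) / (-870.7648/144)
E_6/E_12 = 144/36
E_6/E_12 = 4.0000
(Note: the Z² factors cancel in the ratio.)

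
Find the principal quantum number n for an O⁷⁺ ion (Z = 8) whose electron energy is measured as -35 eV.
n = 5

The exact energy levels follow E_n = -13.6057 Z² / n² eV with Z = 8.

The measured value (-35 eV) is reported to only 2 significant figures, so we must test candidate n values and see which one matches to that precision.

Candidate energies:
  n = 3:  E = -13.6057 × 8² / 3² = -96.75164 eV
  n = 4:  E = -13.6057 × 8² / 4² = -54.42280 eV
  n = 5:  E = -13.6057 × 8² / 5² = -34.83059 eV  ← matches
  n = 6:  E = -13.6057 × 8² / 6² = -24.18791 eV
  n = 7:  E = -13.6057 × 8² / 7² = -17.77071 eV

Checking against the measurement of -35 eV (2 sig figs), only n = 5 agrees:
E_5 = -34.83059 eV, which rounds to -35 eV ✓

Therefore n = 5.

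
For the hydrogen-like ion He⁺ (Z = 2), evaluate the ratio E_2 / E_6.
9.000000

Using E_n = -13.6057 Z² / n² eV with Z = 2:

E_2 = -13.6057 × 2² / 2² = -54.4228 / 4 = -13.605700000000 eV
E_6 = -13.6057 × 2² / 6² = -54.4228 / 36 = -1.511744444444 eV

The ratio is:
E_2/E_6 = (-13.605700000000) / (-1.511744444444)
E_2/E_6 = (-54.4228/4) / (-54.4228/36)
E_2/E_6 = 36/4
E_2/E_6 = 9.000000
(Note: the Z² factors cancel in the ratio.)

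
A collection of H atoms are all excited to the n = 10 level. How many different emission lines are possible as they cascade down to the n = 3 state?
28

The electron can occupy levels n = 3, 4, ..., 10 during de-excitation — that is m = 10 - 3 + 1 = 8 distinct levels.

The number of distinct spectral lines equals the number of ways to choose 2 of these m levels (each pair gives one possible emission transition):

Number of lines = m(m-1)/2 = 8×7/2 = 28

These correspond to all possible transitions between the 8 levels:
10 → 9, 10 → 8, 10 → 7, 10 → 6, 10 → 5, 10 → 4, 10 → 3, 9 → 8...

Each transition produces a photon with a unique energy (and thus wavelength). This count does not depend on Z.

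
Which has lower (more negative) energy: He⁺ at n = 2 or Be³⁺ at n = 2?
Be³⁺ at n = 2 (E = -54.42 eV)

Using E_n = -13.6057 Z² / n² eV:

He⁺ (Z = 2) at n = 2:
E = -13.6057 × 2² / 2² = -13.6057 × 4 / 4 = -13.60570 eV

Be³⁺ (Z = 4) at n = 2:
E = -13.6057 × 4² / 2² = -13.6057 × 16 / 4 = -54.42280 eV

Since -54.42280 eV < -13.60570 eV,
Be³⁺ at n = 2 is more tightly bound (requires more energy to ionize).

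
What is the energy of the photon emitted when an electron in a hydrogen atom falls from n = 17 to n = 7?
0.23 eV

The energy levels are E_n = -13.6057 eV / n².

Energy at n = 17: E_17 = -13.6057 / 17² = -0.04708 eV
Energy at n = 7: E_7 = -13.6057 / 7² = -0.27767 eV

For emission (electron falling to lower state), the photon energy is:
E_photon = E_17 - E_7 = |-0.04708 - (-0.27767)|
E_photon = 0.23 eV

This energy is carried away by the emitted photon.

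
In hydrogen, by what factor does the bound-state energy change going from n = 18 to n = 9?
4.000

Using E_n = -13.6057 Z² / n² eV with Z = 1:

E_9 = -13.6057 / 9² = -13.6057 / 81 = -0.167971605 eV
E_18 = -13.6057 / 18² = -13.6057 / 324 = -0.041992901 eV

The ratio is:
E_9/E_18 = (-0.167971605) / (-0.041992901)
E_9/E_18 = (-13.6057/81) / (-13.6057/324)
E_9/E_18 = 324/81
E_9/E_18 = 4.000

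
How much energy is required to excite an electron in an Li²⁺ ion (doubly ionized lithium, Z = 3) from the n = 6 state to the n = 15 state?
2.8572 eV

The energy levels of a hydrogen-like atom are E_n = -13.6057 Z² eV / n².

Energy at n = 6: E_6 = -13.6057 × 3² / 6² = -3.4014250 eV
Energy at n = 15: E_15 = -13.6057 × 3² / 15² = -0.5442280 eV

The excitation energy is the difference:
ΔE = E_15 - E_6
ΔE = -0.5442280 - (-3.4014250)
ΔE = 2.8572 eV

Since this is positive, energy must be absorbed (photon absorption).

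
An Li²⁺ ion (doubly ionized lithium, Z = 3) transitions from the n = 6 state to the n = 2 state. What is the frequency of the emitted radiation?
6.58e+15 Hz

First, find the transition energy:
E_6 = -13.6057 × 3² / 6² = -3.40143 eV
E_2 = -13.6057 × 3² / 2² = -30.61283 eV
|ΔE| = |E_2 - E_6| = 27.21140 eV

Convert to Joules: E = 27.21140 eV × (1.602177 × 10⁻¹⁹ J/eV) = 4.3597e-18 J

Using E = hf:
f = E/h = 4.3597e-18 J / (6.62607 × 10⁻³⁴ J·s)
f = 6.58e+15 Hz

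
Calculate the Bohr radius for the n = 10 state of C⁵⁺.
0.881962 nm (or 8.819620 Å)

The Bohr radius formula is:
r_n = n² a₀ / Z

where a₀ = 0.052917721 nm is the Bohr radius.

For C⁵⁺ (Z = 6) at n = 10:
r_10 = 10² × 0.052917721 nm / 6
r_10 = 100 × 0.052917721 nm / 6
r_10 = 5.2917721 nm / 6
r_10 = 0.881962 nm

The electron orbits at approximately 0.881962 nm from the nucleus.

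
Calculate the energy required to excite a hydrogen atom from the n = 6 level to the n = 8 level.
0.16535 eV

The energy levels of a hydrogen-like atom are E_n = -13.6057 eV / n².

Energy at n = 6: E_6 = -13.6057 / 6² = -0.37793611 eV
Energy at n = 8: E_8 = -13.6057 / 8² = -0.21258906 eV

The excitation energy is the difference:
ΔE = E_8 - E_6
ΔE = -0.21258906 - (-0.37793611)
ΔE = 0.16535 eV

Since this is positive, energy must be absorbed (photon absorption).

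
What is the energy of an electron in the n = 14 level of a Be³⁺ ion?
-1.110669 eV

For hydrogen-like ions, the energy levels scale with Z²:
E_n = -13.6057 Z² / n² eV

For Be³⁺ (Z = 4) at n = 14:
E_14 = -13.6057 × 4² / 14²
E_14 = -13.6057 × 16 / 196
E_14 = -217.6912 / 196
E_14 = -1.110669 eV

The energy is 16 times more negative than hydrogen at the same n due to the stronger nuclear charge.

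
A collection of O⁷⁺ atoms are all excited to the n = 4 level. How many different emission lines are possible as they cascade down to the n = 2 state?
3

The electron can occupy levels n = 2, 3, ..., 4 during de-excitation — that is m = 4 - 2 + 1 = 3 distinct levels.

The number of distinct spectral lines equals the number of ways to choose 2 of these m levels (each pair gives one possible emission transition):

Number of lines = m(m-1)/2 = 3×2/2 = 3

These correspond to all possible transitions between the 3 levels:
4 → 3, 4 → 2, 3 → 2

Each transition produces a photon with a unique energy (and thus wavelength). This count does not depend on Z.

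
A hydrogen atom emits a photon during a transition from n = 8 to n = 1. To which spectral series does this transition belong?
Lyman series

The spectral series in hydrogen are named based on the final (lower) energy level:
- Lyman series: n_final = 1 (ultraviolet)
- Balmer series: n_final = 2 (visible/near-UV)
- Paschen series: n_final = 3 (infrared)
- Brackett series: n_final = 4 (infrared)
- Pfund series: n_final = 5 (far infrared)

Since this transition ends at n = 1, it belongs to the Lyman series.

For reference, this 8 → 1 line has photon energy
ΔE = 13.6057 eV × (1/1² - 1/8²) = 13.393111 eV,
corresponding to wavelength λ = hc/ΔE = 1239.84 eV·nm / 13.393111 eV = 92.5730 nm in the ultraviolet region.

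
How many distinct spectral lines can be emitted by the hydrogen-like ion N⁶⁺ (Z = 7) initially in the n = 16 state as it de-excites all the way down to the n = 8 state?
36

The electron can occupy levels n = 8, 9, ..., 16 during de-excitation — that is m = 16 - 8 + 1 = 9 distinct levels.

The number of distinct spectral lines equals the number of ways to choose 2 of these m levels (each pair gives one possible emission transition):

Number of lines = m(m-1)/2 = 9×8/2 = 36

These correspond to all possible transitions between the 9 levels:
16 → 15, 16 → 14, 16 → 13, 16 → 12, 16 → 11, 16 → 10, 16 → 9, 16 → 8...

Each transition produces a photon with a unique energy (and thus wavelength). This count does not depend on Z.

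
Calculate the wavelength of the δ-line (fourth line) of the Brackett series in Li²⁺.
216.00 nm

The lines of a series are numbered from the longest wavelength (smallest ΔE) outward; the fourth line is the transition from n = n_f + 4 to n_f.
The Brackett series has all transitions ending at n_f = 4.

For Li²⁺ (Z = 3), the fourth line (δ-line) is the jump from n = 8 to n = 4:
E_8 = -13.6057 × 3² / 8² = -1.913302 eV
E_4 = -13.6057 × 3² / 4² = -7.653206 eV
ΔE = E_8 - E_4 = 5.739904 eV

λ = hc/E = 1239.84 eV·nm / 5.739904 eV
λ = 216.00 nm

This is the δ-line of the Brackett series in Li²⁺.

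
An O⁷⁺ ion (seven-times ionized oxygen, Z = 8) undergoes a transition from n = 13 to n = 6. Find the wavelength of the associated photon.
65.133189 nm

First, find the transition energy using E_n = -13.6057 Z² / n² eV:
E_13 = -13.6057 × 8² / 13² = -5.15245444 eV
E_6 = -13.6057 × 8² / 6² = -24.18791111 eV

Photon energy: |ΔE| = |E_6 - E_13| = 19.03545667 eV

Convert to wavelength using E = hc/λ with hc = 1239.84 eV·nm:
λ = hc/E = 1239.84 eV·nm / 19.03545667 eV
λ = 65.133189 nm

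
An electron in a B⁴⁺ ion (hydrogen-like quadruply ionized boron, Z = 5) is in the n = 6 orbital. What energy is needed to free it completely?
9.4484 eV

The ionization energy is the energy needed to remove the electron completely (n → ∞).

For a hydrogen-like ion with Z = 5, E_n = -13.6057 Z² / n² eV.

At n = 6: E_6 = -13.6057 × 5² / 6² = -9.4484028 eV
At n = ∞: E_∞ = 0 eV

Ionization energy = E_∞ - E_6 = 0 - (-9.4484028) = 9.4484028 eV
Ionization energy ≈ 9.4484 eV

This is also called the binding energy of the electron in state n = 6.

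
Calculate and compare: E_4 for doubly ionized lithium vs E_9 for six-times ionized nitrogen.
N⁶⁺ at n = 9 (E = -8.230609 eV)

Using E_n = -13.6057 Z² / n² eV:

Li²⁺ (Z = 3) at n = 4:
E = -13.6057 × 3² / 4² = -13.6057 × 9 / 16 = -7.653206250 eV

N⁶⁺ (Z = 7) at n = 9:
E = -13.6057 × 7² / 9² = -13.6057 × 49 / 81 = -8.230608642 eV

Since -8.230608642 eV < -7.653206250 eV,
N⁶⁺ at n = 9 is more tightly bound (requires more energy to ionize).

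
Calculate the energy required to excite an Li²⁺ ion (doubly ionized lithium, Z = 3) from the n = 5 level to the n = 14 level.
4.27330 eV

The energy levels of a hydrogen-like atom are E_n = -13.6057 Z² eV / n².

Energy at n = 5: E_5 = -13.6057 × 3² / 5² = -4.89805200 eV
Energy at n = 14: E_14 = -13.6057 × 3² / 14² = -0.62475153 eV

The excitation energy is the difference:
ΔE = E_14 - E_5
ΔE = -0.62475153 - (-4.89805200)
ΔE = 4.27330 eV

Since this is positive, energy must be absorbed (photon absorption).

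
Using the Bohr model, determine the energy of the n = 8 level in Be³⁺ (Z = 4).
-3.401 eV

For hydrogen-like ions, the energy levels scale with Z²:
E_n = -13.6057 Z² / n² eV

For Be³⁺ (Z = 4) at n = 8:
E_8 = -13.6057 × 4² / 8²
E_8 = -13.6057 × 16 / 64
E_8 = -217.6912 / 64
E_8 = -3.401 eV

The energy is 16 times more negative than hydrogen at the same n due to the stronger nuclear charge.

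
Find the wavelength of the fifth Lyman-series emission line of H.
93.730128 nm

The lines of a series are numbered from the longest wavelength (smallest ΔE) outward; the fifth line is the transition from n = n_f + 5 to n_f.
The Lyman series has all transitions ending at n_f = 1.

For H, the fifth line (ε-line) is the jump from n = 6 to n = 1:
E_6 = -13.6057 / 6² = -0.37793611 eV
E_1 = -13.6057 / 1² = -13.60570000 eV
ΔE = E_6 - E_1 = 13.22776389 eV

λ = hc/E = 1239.84 eV·nm / 13.22776389 eV
λ = 93.730128 nm

This is the ε-line of the Lyman series in H.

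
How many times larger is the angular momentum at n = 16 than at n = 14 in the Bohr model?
1.142857

In the Bohr model, L_n = nℏ, so the ratio is purely the ratio of quantum numbers:

L_16/L_14 = 16ℏ / 14ℏ = 16/14 = 1.142857

The angular momentum scales linearly with n.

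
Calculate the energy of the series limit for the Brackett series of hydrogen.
0.85 eV

The series limit corresponds to the transition from n = ∞ to n = 4.
This is the highest energy (shortest wavelength) transition in the Brackett series.

E_∞ = 0 eV
E_4 = -13.6057 / 4² = -0.85 eV

Energy at series limit:
ΔE = E_∞ - E_4 = 0 - (-0.85) = 0.85 eV

This energy equals the ionization energy from the n = 4 state of hydrogen.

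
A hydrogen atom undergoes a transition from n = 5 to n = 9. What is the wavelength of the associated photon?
3295.200 nm

First, find the transition energy using E_n = -13.6057 / n² eV:
E_5 = -13.6057 / 5² = -0.544228000 eV
E_9 = -13.6057 / 9² = -0.167971605 eV

Photon energy: |ΔE| = |E_9 - E_5| = 0.376256395 eV

Convert to wavelength using E = hc/λ with hc = 1239.84 eV·nm:
λ = hc/E = 1239.84 eV·nm / 0.376256395 eV
λ = 3295.200 nm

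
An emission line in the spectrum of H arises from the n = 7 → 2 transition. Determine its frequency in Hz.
7.5532e+14 Hz

First, find the transition energy:
E_7 = -13.6057 / 7² = -0.27766735 eV
E_2 = -13.6057 / 2² = -3.40142500 eV
|ΔE| = |E_2 - E_7| = 3.12375765 eV

Convert to Joules: E = 3.12375765 eV × (1.602177 × 10⁻¹⁹ J/eV) = 5.004813e-19 J

Using E = hf:
f = E/h = 5.004813e-19 J / (6.62607 × 10⁻³⁴ J·s)
f = 7.5532e+14 Hz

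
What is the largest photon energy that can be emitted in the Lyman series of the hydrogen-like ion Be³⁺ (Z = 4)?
217.69120 eV

The series limit corresponds to the transition from n = ∞ to n = 1.
This is the highest energy (shortest wavelength) transition in the Lyman series.

E_∞ = 0 eV
E_1 = -13.6057 × 4² / 1² = -217.69120 eV

Energy at series limit:
ΔE = E_∞ - E_1 = 0 - (-217.69120) = 217.69120 eV

This energy equals the ionization energy from the n = 1 state of Be³⁺.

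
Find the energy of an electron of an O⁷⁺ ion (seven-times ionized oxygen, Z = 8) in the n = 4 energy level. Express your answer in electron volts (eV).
-54.423 eV

The energy levels of a hydrogen-like atom are given by:
E_n = -13.6057 Z² / n² eV  (with Z = 8 for O⁷⁺)

For n = 4:
E_4 = -13.6057 × 8² / 4²
E_4 = -13.6057 × 64 / 16
E_4 = -54.423 eV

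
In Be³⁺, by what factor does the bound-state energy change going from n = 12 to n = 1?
144.00

Using E_n = -13.6057 Z² / n² eV with Z = 4:

E_1 = -13.6057 × 4² / 1² = -217.6912 / 1 = -217.69120000 eV
E_12 = -13.6057 × 4² / 12² = -217.6912 / 144 = -1.51174444 eV

The ratio is:
E_1/E_12 = (-217.69120000) / (-1.51174444)
E_1/E_12 = (-217.6912/1) / (-217.6912/144)
E_1/E_12 = 144/1
E_1/E_12 = 144.00
(Note: the Z² factors cancel in the ratio.)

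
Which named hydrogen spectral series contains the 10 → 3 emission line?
Paschen series

The spectral series in hydrogen are named based on the final (lower) energy level:
- Lyman series: n_final = 1 (ultraviolet)
- Balmer series: n_final = 2 (visible/near-UV)
- Paschen series: n_final = 3 (infrared)
- Brackett series: n_final = 4 (infrared)
- Pfund series: n_final = 5 (far infrared)

Since this transition ends at n = 3, it belongs to the Paschen series.

For reference, this 10 → 3 line has photon energy
ΔE = 13.6057 eV × (1/3² - 1/10²) = 1.3756874444 eV,
corresponding to wavelength λ = hc/ΔE = 1239.84 eV·nm / 1.3756874444 eV = 901.251229 nm in the infrared region.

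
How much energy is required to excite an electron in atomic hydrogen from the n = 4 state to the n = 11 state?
0.73791 eV

The energy levels of a hydrogen-like atom are E_n = -13.6057 eV / n².

Energy at n = 4: E_4 = -13.6057 / 4² = -0.85035625 eV
Energy at n = 11: E_11 = -13.6057 / 11² = -0.11244380 eV

The excitation energy is the difference:
ΔE = E_11 - E_4
ΔE = -0.11244380 - (-0.85035625)
ΔE = 0.73791 eV

Since this is positive, energy must be absorbed (photon absorption).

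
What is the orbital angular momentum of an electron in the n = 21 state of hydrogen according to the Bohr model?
2.2146e-33 J·s (or 21ℏ)

In the Bohr model, angular momentum is quantized:
L = nℏ

where ℏ = h/(2π) = 1.054572e-34 J·s

For n = 21:
L = 21 × 1.054572e-34 J·s
L = 2.2146e-33 J·s

This can also be written as L = 21ℏ.
The angular momentum is an integer multiple of the reduced Planck constant.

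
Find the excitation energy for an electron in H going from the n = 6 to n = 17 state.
0.330858 eV

The energy levels of a hydrogen-like atom are E_n = -13.6057 eV / n².

Energy at n = 6: E_6 = -13.6057 / 6² = -0.377936111 eV
Energy at n = 17: E_17 = -13.6057 / 17² = -0.047078547 eV

The excitation energy is the difference:
ΔE = E_17 - E_6
ΔE = -0.047078547 - (-0.377936111)
ΔE = 0.330858 eV

Since this is positive, energy must be absorbed (photon absorption).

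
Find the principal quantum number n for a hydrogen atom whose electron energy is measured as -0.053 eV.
n = 16

The exact energy levels follow E_n = -13.6057 eV / n².

The measured value (-0.053 eV) is reported to only 2 significant figures, so we must test candidate n values and see which one matches to that precision.

Candidate energies:
  n = 14:  E = -13.6057/14² = -0.06942 eV
  n = 15:  E = -13.6057/15² = -0.06047 eV
  n = 16:  E = -13.6057/16² = -0.05315 eV  ← matches
  n = 17:  E = -13.6057/17² = -0.04708 eV
  n = 18:  E = -13.6057/18² = -0.04199 eV

Checking against the measurement of -0.053 eV (2 sig figs), only n = 16 agrees:
E_16 = -0.05315 eV, which rounds to -0.053 eV ✓

Therefore n = 16.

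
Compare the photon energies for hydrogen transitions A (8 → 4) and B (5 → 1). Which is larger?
5 → 1

Calculate the energy for each transition:

Transition 8 → 4:
ΔE₁ = |E_4 - E_8| = |-13.6057/4² - (-13.6057/8²)|
ΔE₁ = |-0.850356250000 - (-0.212589062500)| = 0.637767188 eV

Transition 5 → 1:
ΔE₂ = |E_1 - E_5| = |-13.6057/1² - (-13.6057/5²)|
ΔE₂ = |-13.605700000000 - (-0.544228000000)| = 13.061472000 eV

Since 13.061472000 eV > 0.637767188 eV, the transition 5 → 1 emits the more energetic photon.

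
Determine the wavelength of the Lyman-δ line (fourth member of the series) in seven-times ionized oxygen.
1.48318 nm

The lines of a series are numbered from the longest wavelength (smallest ΔE) outward; the fourth line is the transition from n = n_f + 4 to n_f.
The Lyman series has all transitions ending at n_f = 1.

For O⁷⁺ (Z = 8), the fourth line (δ-line) is the jump from n = 5 to n = 1:
E_5 = -13.6057 × 8² / 5² = -34.8305920 eV
E_1 = -13.6057 × 8² / 1² = -870.7648000 eV
ΔE = E_5 - E_1 = 835.9342080 eV

λ = hc/E = 1239.84 eV·nm / 835.9342080 eV
λ = 1.48318 nm

This is the δ-line of the Lyman series in O⁷⁺.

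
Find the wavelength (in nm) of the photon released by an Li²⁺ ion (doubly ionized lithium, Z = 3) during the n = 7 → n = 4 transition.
240.54945 nm

First, find the transition energy using E_n = -13.6057 Z² / n² eV:
E_7 = -13.6057 × 3² / 7² = -2.499006122 eV
E_4 = -13.6057 × 3² / 4² = -7.653206250 eV

Photon energy: |ΔE| = |E_4 - E_7| = 5.154200128 eV

Convert to wavelength using E = hc/λ with hc = 1239.84 eV·nm:
λ = hc/E = 1239.84 eV·nm / 5.154200128 eV
λ = 240.54945 nm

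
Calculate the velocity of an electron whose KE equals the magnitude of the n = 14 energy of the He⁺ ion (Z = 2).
3.12528e+05 m/s (or 0.1042% of c)

The binding energy at n = 14 for He⁺ is:
E_14 = -13.6057 × 2²/14² = -0.277667347 eV
|E_14| = 0.277667347 eV

Convert to Joules:
KE = 0.277667347 eV × (1.602177 × 10⁻¹⁹ J/eV) = 4.4487224e-20 J

Using KE = ½mv²:
v = √(2·KE/m_e)
v = √(2 × 4.4487224e-20 J / 9.10938 × 10⁻³¹ kg)
v = 3.12528e+05 m/s

This is approximately 0.1042% the speed of light.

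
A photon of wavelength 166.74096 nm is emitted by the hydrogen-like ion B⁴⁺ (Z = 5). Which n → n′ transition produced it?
n = 13 → n = 6

First, find the photon energy from the wavelength (hc = 1239.84 eV·nm):
E = hc/λ = 1239.84 eV·nm / 166.74096 nm = 7.4357255 eV

The energy levels of B⁴⁺ satisfy E_n = -13.6057 × 5² / n² eV, so an emission n_i → n_f releases
ΔE = 13.6057 × 5² × (1/n_f² − 1/n_i²) eV.

Setting ΔE equal to the photon energy:
1/n_f² − 1/n_i² = 7.4357255 / (13.6057 × 5²) = 0.021860619

Since 1/n_i² must be positive, we need 1/n_f² > 0.021860619, i.e. n_f ≤ 6. For each allowed n_f, solve n_i = (1/n_f² − 0.021860619)^(−1/2) and check whether it is a whole number:
  n_f = 1: 1/n_i² = 1.000000000 − 0.021860619 = 0.978139381 → n_i = 1.011  (not an integer) ✗
  n_f = 2: 1/n_i² = 0.250000000 − 0.021860619 = 0.228139381 → n_i = 2.094  (not an integer) ✗
  n_f = 3: 1/n_i² = 0.111111111 − 0.021860619 = 0.089250492 → n_i = 3.347  (not an integer) ✗
  n_f = 4: 1/n_i² = 0.062500000 − 0.021860619 = 0.040639381 → n_i = 4.961  (not an integer) ✗
  n_f = 5: 1/n_i² = 0.040000000 − 0.021860619 = 0.018139381 → n_i = 7.425  (not an integer) ✗
  n_f = 6: 1/n_i² = 0.027777778 − 0.021860619 = 0.005917159 → n_i = 13.000  → integer, n_i = 13 ✓

Only n_f = 6 gives an integer upper level, n_i = 13.

The transition is from n = 13 to n = 6 (emission).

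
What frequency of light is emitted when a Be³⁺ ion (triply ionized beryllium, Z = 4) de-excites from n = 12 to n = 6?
1.0966e+15 Hz

First, find the transition energy:
E_12 = -13.6057 × 4² / 12² = -1.5117444 eV
E_6 = -13.6057 × 4² / 6² = -6.0469778 eV
|ΔE| = |E_6 - E_12| = 4.5352334 eV

Convert to Joules: E = 4.5352334 eV × (1.602177 × 10⁻¹⁹ J/eV) = 7.266247e-19 J

Using E = hf:
f = E/h = 7.266247e-19 J / (6.62607 × 10⁻³⁴ J·s)
f = 1.0966e+15 Hz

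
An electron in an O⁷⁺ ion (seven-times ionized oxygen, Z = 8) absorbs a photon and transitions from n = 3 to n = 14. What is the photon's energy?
92.309 eV

The energy levels of a hydrogen-like atom are E_n = -13.6057 Z² eV / n².

Energy at n = 3: E_3 = -13.6057 × 8² / 3² = -96.751644 eV
Energy at n = 14: E_14 = -13.6057 × 8² / 14² = -4.442678 eV

The excitation energy is the difference:
ΔE = E_14 - E_3
ΔE = -4.442678 - (-96.751644)
ΔE = 92.309 eV

Since this is positive, energy must be absorbed (photon absorption).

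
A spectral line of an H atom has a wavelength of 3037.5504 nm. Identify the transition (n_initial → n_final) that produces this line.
n = 10 → n = 5

First, find the photon energy from the wavelength (hc = 1239.84 eV·nm):
E = hc/λ = 1239.84 eV·nm / 3037.5504 nm = 0.40817101 eV

The energy levels of hydrogen satisfy E_n = -13.6057 / n² eV, so an emission n_i → n_f releases
ΔE = 13.6057 × (1/n_f² − 1/n_i²) eV.

Setting ΔE equal to the photon energy:
1/n_f² − 1/n_i² = 0.40817101 / 13.6057 = 0.030000001

Since 1/n_i² must be positive, we need 1/n_f² > 0.030000001, i.e. n_f ≤ 5. For each allowed n_f, solve n_i = (1/n_f² − 0.030000001)^(−1/2) and check whether it is a whole number:
  n_f = 1: 1/n_i² = 1.000000000 − 0.030000001 = 0.969999999 → n_i = 1.015  (not an integer) ✗
  n_f = 2: 1/n_i² = 0.250000000 − 0.030000001 = 0.219999999 → n_i = 2.132  (not an integer) ✗
  n_f = 3: 1/n_i² = 0.111111111 − 0.030000001 = 0.081111110 → n_i = 3.511  (not an integer) ✗
  n_f = 4: 1/n_i² = 0.062500000 − 0.030000001 = 0.032499999 → n_i = 5.547  (not an integer) ✗
  n_f = 5: 1/n_i² = 0.040000000 − 0.030000001 = 0.009999999 → n_i = 10.000  → integer, n_i = 10 ✓

Only n_f = 5 gives an integer upper level, n_i = 10.

The transition is from n = 10 to n = 5 (emission).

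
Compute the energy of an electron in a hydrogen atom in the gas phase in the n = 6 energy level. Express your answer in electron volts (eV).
-0.38 eV

The energy levels of a hydrogen-like atom are given by:
E_n = -13.6057 eV / n²

For n = 6:
E_6 = -13.6057 eV / 6²
E_6 = -13.6057 eV / 36
E_6 = -0.38 eV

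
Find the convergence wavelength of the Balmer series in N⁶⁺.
7.4389 nm

The series limit corresponds to the transition from n = ∞ to n = 2.
This is the highest energy (shortest wavelength) transition in the Balmer series.

E_∞ = 0 eV
E_2 = -13.6057 × 7² / 2² = -166.669825 eV

Energy at series limit:
ΔE = E_∞ - E_2 = 0 - (-166.669825) = 166.669825 eV
λ = hc/E = 1239.84 eV·nm / 166.669825 eV = 7.4389 nm

This energy equals the ionization energy from the n = 2 state of N⁶⁺.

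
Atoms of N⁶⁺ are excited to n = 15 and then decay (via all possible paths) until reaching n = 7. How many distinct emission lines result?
36

The electron can occupy levels n = 7, 8, ..., 15 during de-excitation — that is m = 15 - 7 + 1 = 9 distinct levels.

The number of distinct spectral lines equals the number of ways to choose 2 of these m levels (each pair gives one possible emission transition):

Number of lines = m(m-1)/2 = 9×8/2 = 36

These correspond to all possible transitions between the 9 levels:
15 → 14, 15 → 13, 15 → 12, 15 → 11, 15 → 10, 15 → 9, 15 → 8, 15 → 7...

Each transition produces a photon with a unique energy (and thus wavelength). This count does not depend on Z.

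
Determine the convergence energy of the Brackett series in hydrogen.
0.85036 eV

The series limit corresponds to the transition from n = ∞ to n = 4.
This is the highest energy (shortest wavelength) transition in the Brackett series.

E_∞ = 0 eV
E_4 = -13.6057 / 4² = -0.85036 eV

Energy at series limit:
ΔE = E_∞ - E_4 = 0 - (-0.85036) = 0.85036 eV

This energy equals the ionization energy from the n = 4 state of hydrogen.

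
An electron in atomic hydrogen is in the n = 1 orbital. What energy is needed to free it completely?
13.605700 eV

The ionization energy is the energy needed to remove the electron completely (n → ∞).

For hydrogen, E_n = -13.6057 eV / n².

At n = 1: E_1 = -13.6057 / 1² = -13.605700000 eV
At n = ∞: E_∞ = 0 eV

Ionization energy = E_∞ - E_1 = 0 - (-13.605700000) = 13.605700000 eV
Ionization energy ≈ 13.605700 eV

This is also called the binding energy of the electron in state n = 1.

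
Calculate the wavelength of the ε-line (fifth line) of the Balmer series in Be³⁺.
24.80666 nm

The lines of a series are numbered from the longest wavelength (smallest ΔE) outward; the fifth line is the transition from n = n_f + 5 to n_f.
The Balmer series has all transitions ending at n_f = 2.

For Be³⁺ (Z = 4), the fifth line (ε-line) is the jump from n = 7 to n = 2:
E_7 = -13.6057 × 4² / 7² = -4.4426776 eV
E_2 = -13.6057 × 4² / 2² = -54.4228000 eV
ΔE = E_7 - E_2 = 49.9801224 eV

λ = hc/E = 1239.84 eV·nm / 49.9801224 eV
λ = 24.80666 nm

This is the ε-line of the Balmer series in Be³⁺.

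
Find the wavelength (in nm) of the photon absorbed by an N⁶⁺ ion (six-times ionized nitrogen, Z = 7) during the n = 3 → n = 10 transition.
18.392882 nm

First, find the transition energy using E_n = -13.6057 Z² / n² eV:
E_3 = -13.6057 × 7² / 3² = -74.07547778 eV
E_10 = -13.6057 × 7² / 10² = -6.66679300 eV

Photon energy: |ΔE| = |E_10 - E_3| = 67.40868478 eV

Convert to wavelength using E = hc/λ with hc = 1239.84 eV·nm:
λ = hc/E = 1239.84 eV·nm / 67.40868478 eV
λ = 18.392882 nm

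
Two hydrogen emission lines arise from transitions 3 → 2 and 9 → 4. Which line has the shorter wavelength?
3 → 2

Calculate the energy for each transition:

Transition 3 → 2:
ΔE₁ = |E_2 - E_3| = |-13.6057/2² - (-13.6057/3²)|
ΔE₁ = |-3.401425000 - (-1.511744444)| = 1.889681 eV

Transition 9 → 4:
ΔE₂ = |E_4 - E_9| = |-13.6057/4² - (-13.6057/9²)|
ΔE₂ = |-0.850356250 - (-0.167971605)| = 0.682385 eV

Since 1.889681 eV > 0.682385 eV, the transition 3 → 2 emits the more energetic photon.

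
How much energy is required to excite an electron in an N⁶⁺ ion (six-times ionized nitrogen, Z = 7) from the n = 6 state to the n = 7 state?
4.9132 eV

The energy levels of a hydrogen-like atom are E_n = -13.6057 Z² eV / n².

Energy at n = 6: E_6 = -13.6057 × 7² / 6² = -18.5188694 eV
Energy at n = 7: E_7 = -13.6057 × 7² / 7² = -13.6057000 eV

The excitation energy is the difference:
ΔE = E_7 - E_6
ΔE = -13.6057000 - (-18.5188694)
ΔE = 4.9132 eV

Since this is positive, energy must be absorbed (photon absorption).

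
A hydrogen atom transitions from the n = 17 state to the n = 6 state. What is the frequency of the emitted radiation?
8.00010e+13 Hz

First, find the transition energy:
E_17 = -13.6057 / 17² = -0.047078547 eV
E_6 = -13.6057 / 6² = -0.377936111 eV
|ΔE| = |E_6 - E_17| = 0.330857564 eV

Convert to Joules: E = 0.330857564 eV × (1.602177 × 10⁻¹⁹ J/eV) = 5.3009238e-20 J

Using E = hf:
f = E/h = 5.3009238e-20 J / (6.62607 × 10⁻³⁴ J·s)
f = 8.00010e+13 Hz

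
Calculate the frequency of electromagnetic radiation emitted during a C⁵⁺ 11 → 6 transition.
2.31105e+15 Hz

First, find the transition energy:
E_11 = -13.6057 × 6² / 11² = -4.04797686 eV
E_6 = -13.6057 × 6² / 6² = -13.60570000 eV
|ΔE| = |E_6 - E_11| = 9.55772314 eV

Convert to Joules: E = 9.55772314 eV × (1.602177 × 10⁻¹⁹ J/eV) = 1.5313164e-18 J

Using E = hf:
f = E/h = 1.5313164e-18 J / (6.62607 × 10⁻³⁴ J·s)
f = 2.31105e+15 Hz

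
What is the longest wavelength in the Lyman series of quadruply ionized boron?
4.86 nm

The longest wavelength corresponds to the smallest energy transition in the series.
The Lyman series has all transitions ending at n_f = 1.

For B⁴⁺ (Z = 5), the first line (α-line) is the jump from n = 2 to n = 1:
E_2 = -13.6057 × 5² / 2² = -85.0356 eV
E_1 = -13.6057 × 5² / 1² = -340.1425 eV
ΔE = E_2 - E_1 = 255.1069 eV

λ = hc/E = 1239.84 eV·nm / 255.1069 eV
λ = 4.86 nm

This is the α-line of the Lyman series in B⁴⁺.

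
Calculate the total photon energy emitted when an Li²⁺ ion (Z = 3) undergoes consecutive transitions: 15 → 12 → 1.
121.907072 eV

The energy levels of Li²⁺ are E_n = -13.6057 × 3² / n² eV.

First transition (15 → 12):
ΔE₁ = |E_12 - E_15|
ΔE₁ = |-0.850356250000 - (-0.544228000000)| = 0.306128250 eV

Second transition (12 → 1):
ΔE₂ = |E_1 - E_12|
ΔE₂ = |-122.451300000000 - (-0.850356250000)| = 121.600943750 eV

Total energy released:
E_total = ΔE₁ + ΔE₂ = 0.306128250 + 121.600943750 = 121.907072 eV

Note: This equals the direct transition 15 → 1: 121.907072 eV ✓
Energy is conserved regardless of the path taken.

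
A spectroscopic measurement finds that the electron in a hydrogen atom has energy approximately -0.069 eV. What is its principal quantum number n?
n = 14

The exact energy levels follow E_n = -13.6057 eV / n².

The measured value (-0.069 eV) is reported to only 2 significant figures, so we must test candidate n values and see which one matches to that precision.

Candidate energies:
  n = 12:  E = -13.6057/12² = -0.094484 eV
  n = 13:  E = -13.6057/13² = -0.080507 eV
  n = 14:  E = -13.6057/14² = -0.069417 eV  ← matches
  n = 15:  E = -13.6057/15² = -0.060470 eV
  n = 16:  E = -13.6057/16² = -0.053147 eV

Checking against the measurement of -0.069 eV (2 sig figs), only n = 14 agrees:
E_14 = -0.069417 eV, which rounds to -0.069 eV ✓

Therefore n = 14.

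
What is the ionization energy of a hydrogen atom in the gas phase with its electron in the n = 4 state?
0.8504 eV

The ionization energy is the energy needed to remove the electron completely (n → ∞).

For hydrogen, E_n = -13.6057 eV / n².

At n = 4: E_4 = -13.6057 / 4² = -0.8503563 eV
At n = ∞: E_∞ = 0 eV

Ionization energy = E_∞ - E_4 = 0 - (-0.8503563) = 0.8503563 eV
Ionization energy ≈ 0.8504 eV

This is also called the binding energy of the electron in state n = 4.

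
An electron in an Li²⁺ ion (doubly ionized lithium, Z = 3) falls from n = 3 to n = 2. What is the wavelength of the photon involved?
72.90 nm

First, find the transition energy using E_n = -13.6057 Z² / n² eV:
E_3 = -13.6057 × 3² / 3² = -13.6057 eV
E_2 = -13.6057 × 3² / 2² = -30.6128 eV

Photon energy: |ΔE| = |E_2 - E_3| = 17.0071 eV

Convert to wavelength using E = hc/λ with hc = 1239.84 eV·nm:
λ = hc/E = 1239.84 eV·nm / 17.0071 eV
λ = 72.90 nm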